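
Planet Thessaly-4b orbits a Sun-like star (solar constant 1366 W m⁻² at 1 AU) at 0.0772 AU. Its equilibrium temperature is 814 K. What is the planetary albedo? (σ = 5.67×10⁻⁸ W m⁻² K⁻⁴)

Flux at 0.0772 AU: S = 1366/0.0772² = 2.29×10⁵ W m⁻².
From T_eq⁴ = S(1−A)/(4σ): 1−A = 4σT_eq⁴/S.
1−A = 4 × 5.67×10⁻⁸ × (814)⁴ / 2.29×10⁵ = 0.434.

A ≈ 0.57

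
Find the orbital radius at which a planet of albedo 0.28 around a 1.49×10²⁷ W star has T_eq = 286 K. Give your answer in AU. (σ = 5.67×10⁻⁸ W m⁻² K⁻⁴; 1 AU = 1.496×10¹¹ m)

d ≈ 1.59 AU

From T_eq⁴ = L(1−A)/(16πσd²): d = √[L(1−A)/(16πσT_eq⁴)].
d = √[1.49×10²⁷ × 0.72 / (16π × 5.67×10⁻⁸ × (286)⁴)] = 2.37×10¹¹ m = 1.59 AU.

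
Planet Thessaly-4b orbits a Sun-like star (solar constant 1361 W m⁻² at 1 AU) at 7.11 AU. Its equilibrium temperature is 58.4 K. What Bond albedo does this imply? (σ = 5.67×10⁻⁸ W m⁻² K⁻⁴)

Flux at 7.11 AU: S = 1361/7.11² = 26.9 W m⁻².
From T_eq⁴ = S(1−A)/(4σ): 1−A = 4σT_eq⁴/S.
1−A = 4 × 5.67×10⁻⁸ × (58.4)⁴ / 26.9 = 0.098.

A ≈ 0.90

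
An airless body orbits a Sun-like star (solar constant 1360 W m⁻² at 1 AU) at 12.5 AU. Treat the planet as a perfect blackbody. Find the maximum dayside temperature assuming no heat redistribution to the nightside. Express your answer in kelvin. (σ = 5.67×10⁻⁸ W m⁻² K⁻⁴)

T_ss ≈ 111 K

Flux at 12.5 AU: S = 1360/12.5² = 8.70 W m⁻².
With no redistribution each surface element balances locally: S(1−A) = σT⁴.
T = [8.70 × 1.00 / 5.67×10⁻⁸]^(1/4) = (1.54×10⁸)^(1/4) = 111 K.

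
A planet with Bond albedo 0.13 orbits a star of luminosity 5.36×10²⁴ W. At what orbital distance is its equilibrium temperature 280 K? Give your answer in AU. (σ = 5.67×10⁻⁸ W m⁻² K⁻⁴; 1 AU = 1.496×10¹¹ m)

d ≈ 0.109 AU

From T_eq⁴ = L(1−A)/(16πσd²): d = √[L(1−A)/(16πσT_eq⁴)].
d = √[5.36×10²⁴ × 0.87 / (16π × 5.67×10⁻⁸ × (280)⁴)] = 1.63×10¹⁰ m = 0.109 AU.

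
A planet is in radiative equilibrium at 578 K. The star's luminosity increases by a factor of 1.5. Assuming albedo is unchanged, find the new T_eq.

T_eq ∝ L^(1/4) · d^(−1/2).
T′ = 578 × 1.5^(1/4) = 640 K.

T_eq ≈ 640 K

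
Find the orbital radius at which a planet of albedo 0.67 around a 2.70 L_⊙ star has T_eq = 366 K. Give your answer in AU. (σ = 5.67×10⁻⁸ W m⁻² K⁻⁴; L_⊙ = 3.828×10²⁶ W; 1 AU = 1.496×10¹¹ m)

L = 2.70 × 3.828×10²⁶ = 1.03×10²⁷ W.
From T_eq⁴ = L(1−A)/(16πσd²): d = √[L(1−A)/(16πσT_eq⁴)].
d = √[1.03×10²⁷ × 0.33 / (16π × 5.67×10⁻⁸ × (366)⁴)] = 8.17×10¹⁰ m = 0.546 AU.

d ≈ 0.546 AU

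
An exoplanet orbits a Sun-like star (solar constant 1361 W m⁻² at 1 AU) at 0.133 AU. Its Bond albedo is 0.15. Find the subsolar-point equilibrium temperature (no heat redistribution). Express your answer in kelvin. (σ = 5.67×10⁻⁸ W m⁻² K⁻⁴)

Flux at 0.133 AU: S = 1361/0.133² = 7.69×10⁴ W m⁻².
At the subsolar point the surface absorbs S(1−A) and emits σT⁴ per unit area — no factor of 4, since only the local patch is in balance.
T = [7.69×10⁴ × 0.85 / 5.67×10⁻⁸]^(1/4) = (1.15×10¹²)^(1/4) = 1040 K.

T_ss ≈ 1040 K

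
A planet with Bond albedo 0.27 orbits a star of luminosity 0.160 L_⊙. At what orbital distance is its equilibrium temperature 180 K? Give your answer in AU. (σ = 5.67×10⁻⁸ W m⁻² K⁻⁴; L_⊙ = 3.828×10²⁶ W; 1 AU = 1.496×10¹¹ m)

L = 0.160 × 3.828×10²⁶ = 6.12×10²⁵ W.
From T_eq⁴ = L(1−A)/(16πσd²): d = √[L(1−A)/(16πσT_eq⁴)].
d = √[6.12×10²⁵ × 0.73 / (16π × 5.67×10⁻⁸ × (180)⁴)] = 1.22×10¹¹ m = 0.817 AU.

d ≈ 0.817 AU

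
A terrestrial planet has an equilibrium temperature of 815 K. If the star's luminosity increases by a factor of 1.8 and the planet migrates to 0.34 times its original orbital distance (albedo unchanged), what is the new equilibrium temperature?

T_eq ∝ L^(1/4) · d^(−1/2).
T′ = 815 × 1.8^(1/4) / 0.34^(1/2) = 1620 K.

T_eq ≈ 1620 K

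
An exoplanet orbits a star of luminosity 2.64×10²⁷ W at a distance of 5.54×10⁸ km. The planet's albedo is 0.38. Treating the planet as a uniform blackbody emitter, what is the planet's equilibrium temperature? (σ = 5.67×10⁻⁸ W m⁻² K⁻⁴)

d = 5.54×10⁸ km = 5.54×10¹¹ m.
Flux: S = L/(4πd²) = 2.64×10²⁷/(4π×(5.54×10¹¹)²) = 685 W m⁻².
Energy balance: absorbed = emitted ⇒ πR²·S(1−A) = 4πR²·σT_eq⁴, so T_eq⁴ = S(1−A)/(4σ).
T_eq = [685 × 0.62 / (4 × 5.67×10⁻⁸)]^(1/4) = (1.87×10⁹)^(1/4) = 208 K.

T_eq ≈ 208 K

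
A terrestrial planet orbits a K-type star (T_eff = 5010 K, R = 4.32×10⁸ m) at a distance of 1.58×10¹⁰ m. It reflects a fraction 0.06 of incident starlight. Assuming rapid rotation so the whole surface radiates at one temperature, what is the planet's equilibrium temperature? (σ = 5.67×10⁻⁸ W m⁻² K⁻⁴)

L = 4πR_⋆²σT_⋆⁴ = 4π(4.32×10⁸)² × 5.67×10⁻⁸ × (5010)⁴ = 8.38×10²⁵ W.
S = L/(4πd²) = 2.67×10⁴ W m⁻².
Energy balance: absorbed = emitted ⇒ πR²·S(1−A) = 4πR²·σT_eq⁴, so T_eq⁴ = S(1−A)/(4σ).
T_eq = [2.67×10⁴ × 0.94 / (4 × 5.67×10⁻⁸)]^(1/4) = (1.11×10¹¹)^(1/4) = 577 K.

T_eq ≈ 577 K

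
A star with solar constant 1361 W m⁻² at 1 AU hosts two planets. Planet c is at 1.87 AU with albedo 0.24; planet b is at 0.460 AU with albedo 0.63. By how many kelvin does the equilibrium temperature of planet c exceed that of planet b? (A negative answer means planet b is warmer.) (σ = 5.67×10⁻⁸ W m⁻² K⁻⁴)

ΔT ≈ -130.0 K

T_eq = [S₀(1−A)/(4σd²)]^(1/4), so T ∝ (1−A)^(1/4) / √d.
T₁ = [1361×0.76/(4×5.67×10⁻⁸×1.87²)]^(1/4) = 190.04 K.
T₂ = [1361×0.37/(4×5.67×10⁻⁸×0.460²)]^(1/4) = 320.06 K.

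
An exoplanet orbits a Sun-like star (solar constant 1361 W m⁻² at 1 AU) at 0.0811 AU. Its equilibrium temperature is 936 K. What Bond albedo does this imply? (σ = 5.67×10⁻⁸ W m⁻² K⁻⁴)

Flux at 0.0811 AU: S = 1361/0.0811² = 2.07×10⁵ W m⁻².
From T_eq⁴ = S(1−A)/(4σ): 1−A = 4σT_eq⁴/S.
1−A = 4 × 5.67×10⁻⁸ × (936)⁴ / 2.07×10⁵ = 0.841.

A ≈ 0.16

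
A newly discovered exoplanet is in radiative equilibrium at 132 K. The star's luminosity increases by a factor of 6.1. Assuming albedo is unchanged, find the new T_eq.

T_eq ≈ 207 K

T_eq ∝ L^(1/4) · d^(−1/2).
T′ = 132 × 6.1^(1/4) = 207 K.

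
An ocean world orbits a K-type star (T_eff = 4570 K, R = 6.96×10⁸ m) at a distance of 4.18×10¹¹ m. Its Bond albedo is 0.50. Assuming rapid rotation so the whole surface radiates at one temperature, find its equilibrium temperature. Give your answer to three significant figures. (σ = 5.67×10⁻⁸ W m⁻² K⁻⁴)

L = 4πR_⋆²σT_⋆⁴ = 4π(6.96×10⁸)² × 5.67×10⁻⁸ × (4570)⁴ = 1.51×10²⁶ W.
S = L/(4πd²) = 68.6 W m⁻².
Energy balance: absorbed = emitted ⇒ πR²·S(1−A) = 4πR²·σT_eq⁴, so T_eq⁴ = S(1−A)/(4σ).
T_eq = [68.6 × 0.50 / (4 × 5.67×10⁻⁸)]^(1/4) = (1.51×10⁸)^(1/4) = 111 K.

T_eq ≈ 111 K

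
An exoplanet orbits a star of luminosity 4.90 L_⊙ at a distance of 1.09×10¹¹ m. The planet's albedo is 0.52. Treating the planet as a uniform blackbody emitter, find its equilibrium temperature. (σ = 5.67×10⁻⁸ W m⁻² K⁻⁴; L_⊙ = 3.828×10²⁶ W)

T_eq ≈ 404 K

L = 4.90 × 3.828×10²⁶ = 1.88×10²⁷ W.
Flux: S = L/(4πd²) = 1.88×10²⁷/(4π×(1.09×10¹¹)²) = 1.26×10⁴ W m⁻².
Energy balance: absorbed = emitted ⇒ πR²·S(1−A) = 4πR²·σT_eq⁴, so T_eq⁴ = S(1−A)/(4σ).
T_eq = [1.26×10⁴ × 0.48 / (4 × 5.67×10⁻⁸)]^(1/4) = (2.66×10¹⁰)^(1/4) = 404 K.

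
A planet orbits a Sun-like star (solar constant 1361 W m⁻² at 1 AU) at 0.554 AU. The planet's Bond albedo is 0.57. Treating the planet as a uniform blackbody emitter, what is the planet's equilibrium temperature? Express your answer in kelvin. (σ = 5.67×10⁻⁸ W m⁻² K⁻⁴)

T_eq ≈ 303 K

Flux at 0.554 AU: S = 1361/0.554² = 4430 W m⁻².
Energy balance: absorbed = emitted ⇒ πR²·S(1−A) = 4πR²·σT_eq⁴, so T_eq⁴ = S(1−A)/(4σ).
T_eq = [4430 × 0.43 / (4 × 5.67×10⁻⁸)]^(1/4) = (8.41×10⁹)^(1/4) = 303 K.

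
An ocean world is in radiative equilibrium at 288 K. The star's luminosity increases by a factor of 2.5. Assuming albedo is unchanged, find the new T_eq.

T_eq ≈ 362 K

T_eq ∝ L^(1/4) · d^(−1/2).
T′ = 288 × 2.5^(1/4) = 362 K.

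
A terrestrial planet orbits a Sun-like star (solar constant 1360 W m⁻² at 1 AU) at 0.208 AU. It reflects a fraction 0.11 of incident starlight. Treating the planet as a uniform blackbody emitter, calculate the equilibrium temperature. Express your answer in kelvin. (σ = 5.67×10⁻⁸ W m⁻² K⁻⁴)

T_eq ≈ 593 K

Flux at 0.208 AU: S = 1360/0.208² = 3.14×10⁴ W m⁻².
Energy balance: absorbed = emitted ⇒ πR²·S(1−A) = 4πR²·σT_eq⁴, so T_eq⁴ = S(1−A)/(4σ).
T_eq = [3.14×10⁴ × 0.89 / (4 × 5.67×10⁻⁸)]^(1/4) = (1.23×10¹¹)^(1/4) = 593 K.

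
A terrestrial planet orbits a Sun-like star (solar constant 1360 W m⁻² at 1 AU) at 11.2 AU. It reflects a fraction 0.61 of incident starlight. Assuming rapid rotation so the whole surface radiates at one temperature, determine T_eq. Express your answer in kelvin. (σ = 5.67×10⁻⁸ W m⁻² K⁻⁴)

T_eq ≈ 65.7 K

Flux at 11.2 AU: S = 1360/11.2² = 10.8 W m⁻².
Energy balance: absorbed = emitted ⇒ πR²·S(1−A) = 4πR²·σT_eq⁴, so T_eq⁴ = S(1−A)/(4σ).
T_eq = [10.8 × 0.39 / (4 × 5.67×10⁻⁸)]^(1/4) = (1.86×10⁷)^(1/4) = 65.7 K.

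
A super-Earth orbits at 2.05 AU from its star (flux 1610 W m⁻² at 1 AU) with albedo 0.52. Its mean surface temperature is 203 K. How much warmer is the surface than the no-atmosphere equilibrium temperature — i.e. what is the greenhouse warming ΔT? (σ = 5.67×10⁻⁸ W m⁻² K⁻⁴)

S = 1610/2.05² = 383.1 W m⁻².
T_eq = [S(1−A)/(4σ)]^(1/4) = [383.1×0.48/(4×5.67×10⁻⁸)]^(1/4) = 168.7 K.
ΔT = T_surf − T_eq = 203 − 168.7.

ΔT ≈ 34.3 K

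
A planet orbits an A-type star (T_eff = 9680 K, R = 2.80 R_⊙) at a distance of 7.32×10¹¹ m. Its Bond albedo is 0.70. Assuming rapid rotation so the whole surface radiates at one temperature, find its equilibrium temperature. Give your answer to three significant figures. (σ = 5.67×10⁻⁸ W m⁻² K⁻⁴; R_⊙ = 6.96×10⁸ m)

T_eq ≈ 261 K

R_⋆ = 2.80 × 6.96×10⁸ = 1.95×10⁹ m.
L = 4πR_⋆²σT_⋆⁴ = 4π(1.95×10⁹)² × 5.67×10⁻⁸ × (9680)⁴ = 2.38×10²⁸ W.
S = L/(4πd²) = 3530 W m⁻².
Energy balance: absorbed = emitted ⇒ πR²·S(1−A) = 4πR²·σT_eq⁴, so T_eq⁴ = S(1−A)/(4σ).
T_eq = [3530 × 0.30 / (4 × 5.67×10⁻⁸)]^(1/4) = (4.67×10⁹)^(1/4) = 261 K.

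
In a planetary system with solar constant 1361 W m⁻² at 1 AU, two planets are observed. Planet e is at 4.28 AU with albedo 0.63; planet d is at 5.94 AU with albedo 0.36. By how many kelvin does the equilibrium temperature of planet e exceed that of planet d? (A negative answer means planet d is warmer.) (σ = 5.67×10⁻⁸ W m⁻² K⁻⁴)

ΔT ≈ 2.8 K

T_eq = [S₀(1−A)/(4σd²)]^(1/4), so T ∝ (1−A)^(1/4) / √d.
T₁ = [1361×0.37/(4×5.67×10⁻⁸×4.28²)]^(1/4) = 104.93 K.
T₂ = [1361×0.64/(4×5.67×10⁻⁸×5.94²)]^(1/4) = 102.14 K.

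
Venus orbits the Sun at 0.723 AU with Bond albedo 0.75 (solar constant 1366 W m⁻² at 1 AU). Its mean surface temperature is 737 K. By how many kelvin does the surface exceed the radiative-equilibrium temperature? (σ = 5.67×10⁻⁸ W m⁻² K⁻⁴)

ΔT ≈ 505.3 K

S = 1366/0.723² = 2613 W m⁻².
T_eq = [S(1−A)/(4σ)]^(1/4) = [2613×0.25/(4×5.67×10⁻⁸)]^(1/4) = 231.7 K.
ΔT = T_surf − T_eq = 737 − 231.7.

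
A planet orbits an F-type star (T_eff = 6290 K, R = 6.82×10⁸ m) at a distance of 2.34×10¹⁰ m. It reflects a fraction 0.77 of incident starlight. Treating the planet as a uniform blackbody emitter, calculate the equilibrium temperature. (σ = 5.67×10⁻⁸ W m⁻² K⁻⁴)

T_eq ≈ 526 K

L = 4πR_⋆²σT_⋆⁴ = 4π(6.82×10⁸)² × 5.67×10⁻⁸ × (6290)⁴ = 5.19×10²⁶ W.
S = L/(4πd²) = 7.54×10⁴ W m⁻².
Energy balance: absorbed = emitted ⇒ πR²·S(1−A) = 4πR²·σT_eq⁴, so T_eq⁴ = S(1−A)/(4σ).
T_eq = [7.54×10⁴ × 0.23 / (4 × 5.67×10⁻⁸)]^(1/4) = (7.65×10¹⁰)^(1/4) = 526 K.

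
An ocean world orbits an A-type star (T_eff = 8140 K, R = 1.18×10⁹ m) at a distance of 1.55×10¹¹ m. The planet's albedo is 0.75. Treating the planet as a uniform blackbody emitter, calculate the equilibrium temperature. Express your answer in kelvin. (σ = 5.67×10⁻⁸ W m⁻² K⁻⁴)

L = 4πR_⋆²σT_⋆⁴ = 4π(1.18×10⁹)² × 5.67×10⁻⁸ × (8140)⁴ = 4.36×10²⁷ W.
S = L/(4πd²) = 1.44×10⁴ W m⁻².
Energy balance: absorbed = emitted ⇒ πR²·S(1−A) = 4πR²·σT_eq⁴, so T_eq⁴ = S(1−A)/(4σ).
T_eq = [1.44×10⁴ × 0.25 / (4 × 5.67×10⁻⁸)]^(1/4) = (1.59×10¹⁰)^(1/4) = 355 K.

T_eq ≈ 355 K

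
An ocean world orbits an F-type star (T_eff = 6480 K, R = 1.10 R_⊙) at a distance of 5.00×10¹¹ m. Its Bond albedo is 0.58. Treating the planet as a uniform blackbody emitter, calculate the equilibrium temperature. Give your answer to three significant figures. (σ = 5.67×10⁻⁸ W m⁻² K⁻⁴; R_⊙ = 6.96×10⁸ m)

R_⋆ = 1.10 × 6.96×10⁸ = 7.66×10⁸ m.
L = 4πR_⋆²σT_⋆⁴ = 4π(7.66×10⁸)² × 5.67×10⁻⁸ × (6480)⁴ = 7.36×10²⁶ W.
S = L/(4πd²) = 234 W m⁻².
Energy balance: absorbed = emitted ⇒ πR²·S(1−A) = 4πR²·σT_eq⁴, so T_eq⁴ = S(1−A)/(4σ).
T_eq = [234 × 0.42 / (4 × 5.67×10⁻⁸)]^(1/4) = (4.34×10⁸)^(1/4) = 144 K.

T_eq ≈ 144 K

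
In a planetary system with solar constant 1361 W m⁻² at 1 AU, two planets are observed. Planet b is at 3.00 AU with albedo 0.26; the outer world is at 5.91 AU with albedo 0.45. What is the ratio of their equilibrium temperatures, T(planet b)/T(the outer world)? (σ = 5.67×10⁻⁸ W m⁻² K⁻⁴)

T₁/T₂ ≈ 1.512

T_eq = [S₀(1−A)/(4σd²)]^(1/4), so T ∝ (1−A)^(1/4) / √d.
T₁ = [1361×0.74/(4×5.67×10⁻⁸×3.00²)]^(1/4) = 149.04 K.
T₂ = [1361×0.55/(4×5.67×10⁻⁸×5.91²)]^(1/4) = 98.59 K.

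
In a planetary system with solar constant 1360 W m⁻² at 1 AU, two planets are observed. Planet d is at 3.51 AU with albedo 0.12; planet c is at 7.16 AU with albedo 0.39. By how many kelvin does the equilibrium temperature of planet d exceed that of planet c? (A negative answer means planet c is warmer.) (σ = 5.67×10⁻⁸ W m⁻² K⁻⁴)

T_eq = [S₀(1−A)/(4σd²)]^(1/4), so T ∝ (1−A)^(1/4) / √d.
T₁ = [1360×0.88/(4×5.67×10⁻⁸×3.51²)]^(1/4) = 143.86 K.
T₂ = [1360×0.61/(4×5.67×10⁻⁸×7.16²)]^(1/4) = 91.91 K.

ΔT ≈ 52.0 K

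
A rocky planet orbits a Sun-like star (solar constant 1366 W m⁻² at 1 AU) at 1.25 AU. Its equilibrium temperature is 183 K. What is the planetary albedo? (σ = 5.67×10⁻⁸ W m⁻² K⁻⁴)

A ≈ 0.71

Flux at 1.25 AU: S = 1366/1.25² = 874 W m⁻².
From T_eq⁴ = S(1−A)/(4σ): 1−A = 4σT_eq⁴/S.
1−A = 4 × 5.67×10⁻⁸ × (183)⁴ / 874 = 0.291.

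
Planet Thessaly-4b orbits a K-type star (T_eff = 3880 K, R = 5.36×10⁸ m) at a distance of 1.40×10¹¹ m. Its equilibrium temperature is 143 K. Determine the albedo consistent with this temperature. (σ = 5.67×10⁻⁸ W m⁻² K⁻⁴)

L = 4πR_⋆²σT_⋆⁴ = 4π(5.36×10⁸)² × 5.67×10⁻⁸ × (3880)⁴ = 4.64×10²⁵ W.
S = L/(4πd²) = 188 W m⁻².
From T_eq⁴ = S(1−A)/(4σ): 1−A = 4σT_eq⁴/S.
1−A = 4 × 5.67×10⁻⁸ × (143)⁴ / 188 = 0.504.

A ≈ 0.50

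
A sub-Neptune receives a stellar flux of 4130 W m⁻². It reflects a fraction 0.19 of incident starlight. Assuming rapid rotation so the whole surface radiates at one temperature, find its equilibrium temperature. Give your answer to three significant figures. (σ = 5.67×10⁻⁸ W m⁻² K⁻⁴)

Energy balance: absorbed = emitted ⇒ πR²·S(1−A) = 4πR²·σT_eq⁴, so T_eq⁴ = S(1−A)/(4σ).
T_eq = [4130 × 0.81 / (4 × 5.67×10⁻⁸)]^(1/4) = (1.48×10¹⁰)^(1/4) = 348 K.

T_eq ≈ 348 K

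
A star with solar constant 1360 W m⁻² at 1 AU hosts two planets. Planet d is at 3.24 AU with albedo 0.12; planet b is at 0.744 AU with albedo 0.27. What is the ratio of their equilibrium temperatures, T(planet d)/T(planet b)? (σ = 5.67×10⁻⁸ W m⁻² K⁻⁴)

T₁/T₂ ≈ 0.502

T_eq = [S₀(1−A)/(4σd²)]^(1/4), so T ∝ (1−A)^(1/4) / √d.
T₁ = [1360×0.88/(4×5.67×10⁻⁸×3.24²)]^(1/4) = 149.73 K.
T₂ = [1360×0.73/(4×5.67×10⁻⁸×0.744²)]^(1/4) = 298.21 K.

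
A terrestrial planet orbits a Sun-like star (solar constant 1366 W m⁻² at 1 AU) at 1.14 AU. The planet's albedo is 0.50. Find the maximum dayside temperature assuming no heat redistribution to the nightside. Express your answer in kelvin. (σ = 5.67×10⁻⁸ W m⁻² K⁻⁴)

T_ss ≈ 310 K

Flux at 1.14 AU: S = 1366/1.14² = 1050 W m⁻².
With no redistribution each surface element balances locally: S(1−A) = σT⁴.
T = [1050 × 0.50 / 5.67×10⁻⁸]^(1/4) = (9.27×10⁹)^(1/4) = 310 K.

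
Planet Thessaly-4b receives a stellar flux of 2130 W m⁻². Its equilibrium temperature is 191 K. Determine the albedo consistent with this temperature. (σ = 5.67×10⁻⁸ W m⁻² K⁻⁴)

From T_eq⁴ = S(1−A)/(4σ): 1−A = 4σT_eq⁴/S.
1−A = 4 × 5.67×10⁻⁸ × (191)⁴ / 2130 = 0.142.

A ≈ 0.86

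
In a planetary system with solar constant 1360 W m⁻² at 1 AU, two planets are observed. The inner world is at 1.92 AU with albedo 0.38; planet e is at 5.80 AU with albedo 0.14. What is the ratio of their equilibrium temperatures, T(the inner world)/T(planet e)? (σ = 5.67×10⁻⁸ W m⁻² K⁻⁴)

T₁/T₂ ≈ 1.602

T_eq = [S₀(1−A)/(4σd²)]^(1/4), so T ∝ (1−A)^(1/4) / √d.
T₁ = [1360×0.62/(4×5.67×10⁻⁸×1.92²)]^(1/4) = 178.21 K.
T₂ = [1360×0.86/(4×5.67×10⁻⁸×5.80²)]^(1/4) = 111.27 K.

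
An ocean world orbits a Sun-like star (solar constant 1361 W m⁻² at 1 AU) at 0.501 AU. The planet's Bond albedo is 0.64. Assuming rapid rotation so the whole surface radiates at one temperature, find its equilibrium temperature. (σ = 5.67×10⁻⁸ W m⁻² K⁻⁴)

T_eq ≈ 305 K

Flux at 0.501 AU: S = 1361/0.501² = 5420 W m⁻².
Energy balance: absorbed = emitted ⇒ πR²·S(1−A) = 4πR²·σT_eq⁴, so T_eq⁴ = S(1−A)/(4σ).
T_eq = [5420 × 0.36 / (4 × 5.67×10⁻⁸)]^(1/4) = (8.61×10⁹)^(1/4) = 305 K.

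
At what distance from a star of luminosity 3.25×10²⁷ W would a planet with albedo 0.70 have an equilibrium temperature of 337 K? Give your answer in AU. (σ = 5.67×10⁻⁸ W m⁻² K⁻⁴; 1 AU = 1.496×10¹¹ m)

d ≈ 1.09 AU

From T_eq⁴ = L(1−A)/(16πσd²): d = √[L(1−A)/(16πσT_eq⁴)].
d = √[3.25×10²⁷ × 0.30 / (16π × 5.67×10⁻⁸ × (337)⁴)] = 1.63×10¹¹ m = 1.09 AU.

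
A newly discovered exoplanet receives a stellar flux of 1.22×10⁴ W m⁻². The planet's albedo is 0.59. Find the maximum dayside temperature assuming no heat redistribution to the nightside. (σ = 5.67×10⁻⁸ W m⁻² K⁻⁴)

T_ss ≈ 545 K

With no redistribution each surface element balances locally: S(1−A) = σT⁴.
T = [1.22×10⁴ × 0.41 / 5.67×10⁻⁸]^(1/4) = (8.82×10¹⁰)^(1/4) = 545 K.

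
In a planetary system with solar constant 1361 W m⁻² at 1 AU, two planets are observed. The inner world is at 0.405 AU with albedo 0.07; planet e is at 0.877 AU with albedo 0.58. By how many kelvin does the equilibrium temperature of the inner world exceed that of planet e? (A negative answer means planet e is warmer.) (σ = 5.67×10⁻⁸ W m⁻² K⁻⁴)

T_eq = [S₀(1−A)/(4σd²)]^(1/4), so T ∝ (1−A)^(1/4) / √d.
T₁ = [1361×0.93/(4×5.67×10⁻⁸×0.405²)]^(1/4) = 429.48 K.
T₂ = [1361×0.42/(4×5.67×10⁻⁸×0.877²)]^(1/4) = 239.26 K.

ΔT ≈ 190.2 K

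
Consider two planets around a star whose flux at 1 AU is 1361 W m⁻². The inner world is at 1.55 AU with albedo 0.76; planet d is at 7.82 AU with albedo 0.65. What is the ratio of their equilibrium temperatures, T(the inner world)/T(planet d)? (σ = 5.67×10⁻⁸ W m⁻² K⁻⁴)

T₁/T₂ ≈ 2.044

T_eq = [S₀(1−A)/(4σd²)]^(1/4), so T ∝ (1−A)^(1/4) / √d.
T₁ = [1361×0.24/(4×5.67×10⁻⁸×1.55²)]^(1/4) = 156.47 K.
T₂ = [1361×0.35/(4×5.67×10⁻⁸×7.82²)]^(1/4) = 76.55 K.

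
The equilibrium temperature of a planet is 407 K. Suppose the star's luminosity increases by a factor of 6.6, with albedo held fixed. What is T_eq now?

T_eq ≈ 652 K

T_eq ∝ L^(1/4) · d^(−1/2).
T′ = 407 × 6.6^(1/4) = 652 K.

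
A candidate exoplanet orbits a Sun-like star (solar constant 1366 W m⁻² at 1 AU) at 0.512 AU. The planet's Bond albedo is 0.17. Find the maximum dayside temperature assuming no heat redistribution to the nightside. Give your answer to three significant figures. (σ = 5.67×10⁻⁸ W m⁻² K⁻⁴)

Flux at 0.512 AU: S = 1366/0.512² = 5210 W m⁻².
With no redistribution each surface element balances locally: S(1−A) = σT⁴.
T = [5210 × 0.83 / 5.67×10⁻⁸]^(1/4) = (7.63×10¹⁰)^(1/4) = 526 K.

T_ss ≈ 526 K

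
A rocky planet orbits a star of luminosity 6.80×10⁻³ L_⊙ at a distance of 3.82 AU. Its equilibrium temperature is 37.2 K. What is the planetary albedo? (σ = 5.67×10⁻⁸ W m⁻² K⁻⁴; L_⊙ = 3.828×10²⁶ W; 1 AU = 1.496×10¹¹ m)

d = 3.82 AU = 5.71×10¹¹ m.
L = 6.80×10⁻³ × 3.828×10²⁶ = 2.60×10²⁴ W.
Flux: S = L/(4πd²) = 2.60×10²⁴/(4π×(5.71×10¹¹)²) = 0.634 W m⁻².
From T_eq⁴ = S(1−A)/(4σ): 1−A = 4σT_eq⁴/S.
1−A = 4 × 5.67×10⁻⁸ × (37.2)⁴ / 0.634 = 0.685.

A ≈ 0.32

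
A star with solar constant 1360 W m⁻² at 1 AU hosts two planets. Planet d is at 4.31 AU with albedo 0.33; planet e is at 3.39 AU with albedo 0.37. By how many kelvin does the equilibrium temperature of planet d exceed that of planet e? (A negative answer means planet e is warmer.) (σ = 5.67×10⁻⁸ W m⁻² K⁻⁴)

ΔT ≈ -13.4 K

T_eq = [S₀(1−A)/(4σd²)]^(1/4), so T ∝ (1−A)^(1/4) / √d.
T₁ = [1360×0.67/(4×5.67×10⁻⁸×4.31²)]^(1/4) = 121.27 K.
T₂ = [1360×0.63/(4×5.67×10⁻⁸×3.39²)]^(1/4) = 134.65 K.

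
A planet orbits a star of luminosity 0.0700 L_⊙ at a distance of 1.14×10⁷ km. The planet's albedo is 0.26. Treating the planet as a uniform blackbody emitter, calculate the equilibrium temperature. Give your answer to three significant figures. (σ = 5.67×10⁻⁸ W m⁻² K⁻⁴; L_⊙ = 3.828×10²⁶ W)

T_eq ≈ 481 K

d = 1.14×10⁷ km = 1.14×10¹⁰ m.
L = 0.0700 × 3.828×10²⁶ = 2.68×10²⁵ W.
Flux: S = L/(4πd²) = 2.68×10²⁵/(4π×(1.14×10¹⁰)²) = 1.64×10⁴ W m⁻².
Energy balance: absorbed = emitted ⇒ πR²·S(1−A) = 4πR²·σT_eq⁴, so T_eq⁴ = S(1−A)/(4σ).
T_eq = [1.64×10⁴ × 0.74 / (4 × 5.67×10⁻⁸)]^(1/4) = (5.35×10¹⁰)^(1/4) = 481 K.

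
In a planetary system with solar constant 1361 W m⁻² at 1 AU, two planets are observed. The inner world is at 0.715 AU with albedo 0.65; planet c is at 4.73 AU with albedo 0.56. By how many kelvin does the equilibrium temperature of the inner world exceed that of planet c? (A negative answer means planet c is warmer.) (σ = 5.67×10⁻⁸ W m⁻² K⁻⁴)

T_eq = [S₀(1−A)/(4σd²)]^(1/4), so T ∝ (1−A)^(1/4) / √d.
T₁ = [1361×0.35/(4×5.67×10⁻⁸×0.715²)]^(1/4) = 253.17 K.
T₂ = [1361×0.44/(4×5.67×10⁻⁸×4.73²)]^(1/4) = 104.23 K.

ΔT ≈ 148.9 K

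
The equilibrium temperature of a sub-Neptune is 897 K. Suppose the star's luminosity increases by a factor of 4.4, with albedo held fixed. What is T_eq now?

T_eq ≈ 1300 K

T_eq ∝ L^(1/4) · d^(−1/2).
T′ = 897 × 4.4^(1/4) = 1300 K.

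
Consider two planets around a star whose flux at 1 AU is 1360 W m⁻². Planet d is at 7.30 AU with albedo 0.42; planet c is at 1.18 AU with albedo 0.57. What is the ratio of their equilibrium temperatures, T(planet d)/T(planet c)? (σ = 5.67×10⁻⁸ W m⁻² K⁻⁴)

T_eq = [S₀(1−A)/(4σd²)]^(1/4), so T ∝ (1−A)^(1/4) / √d.
T₁ = [1360×0.58/(4×5.67×10⁻⁸×7.30²)]^(1/4) = 89.88 K.
T₂ = [1360×0.43/(4×5.67×10⁻⁸×1.18²)]^(1/4) = 207.44 K.

T₁/T₂ ≈ 0.433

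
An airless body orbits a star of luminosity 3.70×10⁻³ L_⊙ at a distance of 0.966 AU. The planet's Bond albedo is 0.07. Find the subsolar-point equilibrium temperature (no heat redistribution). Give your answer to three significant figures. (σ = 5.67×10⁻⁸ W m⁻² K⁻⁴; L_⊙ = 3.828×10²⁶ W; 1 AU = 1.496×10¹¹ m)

d = 0.966 AU = 1.45×10¹¹ m.
L = 3.70×10⁻³ × 3.828×10²⁶ = 1.42×10²⁴ W.
Flux: S = L/(4πd²) = 1.42×10²⁴/(4π×(1.45×10¹¹)²) = 5.40 W m⁻².
At the subsolar point the surface absorbs S(1−A) and emits σT⁴ per unit area — no factor of 4, since only the local patch is in balance.
T = [5.40 × 0.93 / 5.67×10⁻⁸]^(1/4) = (8.85×10⁷)^(1/4) = 97.0 K.

T_ss ≈ 97.0 K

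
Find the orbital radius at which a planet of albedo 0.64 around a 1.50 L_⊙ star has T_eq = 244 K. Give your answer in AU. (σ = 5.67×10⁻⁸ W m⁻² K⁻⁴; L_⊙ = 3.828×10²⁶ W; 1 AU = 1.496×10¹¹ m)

d ≈ 0.956 AU

L = 1.50 × 3.828×10²⁶ = 5.74×10²⁶ W.
From T_eq⁴ = L(1−A)/(16πσd²): d = √[L(1−A)/(16πσT_eq⁴)].
d = √[5.74×10²⁶ × 0.36 / (16π × 5.67×10⁻⁸ × (244)⁴)] = 1.43×10¹¹ m = 0.956 AU.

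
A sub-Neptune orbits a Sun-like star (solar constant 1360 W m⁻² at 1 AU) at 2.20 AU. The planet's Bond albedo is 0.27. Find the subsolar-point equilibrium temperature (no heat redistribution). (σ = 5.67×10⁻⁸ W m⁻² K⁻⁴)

Flux at 2.20 AU: S = 1360/2.20² = 281 W m⁻².
At the subsolar point the surface absorbs S(1−A) and emits σT⁴ per unit area — no factor of 4, since only the local patch is in balance.
T = [281 × 0.73 / 5.67×10⁻⁸]^(1/4) = (3.62×10⁹)^(1/4) = 245 K.

T_ss ≈ 245 K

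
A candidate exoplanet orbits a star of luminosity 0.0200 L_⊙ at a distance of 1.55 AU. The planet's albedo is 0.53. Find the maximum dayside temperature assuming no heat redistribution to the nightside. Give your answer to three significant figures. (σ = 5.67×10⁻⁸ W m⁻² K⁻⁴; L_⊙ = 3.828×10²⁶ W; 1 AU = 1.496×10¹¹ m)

d = 1.55 AU = 2.32×10¹¹ m.
L = 0.0200 × 3.828×10²⁶ = 7.66×10²⁴ W.
Flux: S = L/(4πd²) = 7.66×10²⁴/(4π×(2.32×10¹¹)²) = 11.3 W m⁻².
With no redistribution each surface element balances locally: S(1−A) = σT⁴.
T = [11.3 × 0.47 / 5.67×10⁻⁸]^(1/4) = (9.39×10⁷)^(1/4) = 98.4 K.

T_ss ≈ 98.4 K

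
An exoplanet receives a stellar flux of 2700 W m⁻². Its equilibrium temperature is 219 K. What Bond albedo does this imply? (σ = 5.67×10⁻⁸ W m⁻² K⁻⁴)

From T_eq⁴ = S(1−A)/(4σ): 1−A = 4σT_eq⁴/S.
1−A = 4 × 5.67×10⁻⁸ × (219)⁴ / 2700 = 0.193.

A ≈ 0.81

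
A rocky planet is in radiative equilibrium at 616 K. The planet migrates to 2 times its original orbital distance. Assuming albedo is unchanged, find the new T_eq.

T_eq ∝ L^(1/4) · d^(−1/2).
T′ = 616 / 2^(1/2) = 436 K.

T_eq ≈ 436 K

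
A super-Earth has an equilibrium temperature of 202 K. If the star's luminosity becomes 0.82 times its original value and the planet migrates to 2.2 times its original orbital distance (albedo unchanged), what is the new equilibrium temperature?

T_eq ∝ L^(1/4) · d^(−1/2).
T′ = 202 × 0.82^(1/4) / 2.2^(1/2) = 130 K.

T_eq ≈ 130 K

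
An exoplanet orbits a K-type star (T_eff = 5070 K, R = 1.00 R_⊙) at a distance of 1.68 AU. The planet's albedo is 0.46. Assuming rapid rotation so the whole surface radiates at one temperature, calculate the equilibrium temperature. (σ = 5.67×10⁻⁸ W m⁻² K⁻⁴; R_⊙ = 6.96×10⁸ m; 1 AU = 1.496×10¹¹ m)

R_⋆ = 1.00 × 6.96×10⁸ = 6.96×10⁸ m.
d = 1.68 AU = 2.51×10¹¹ m.
L = 4πR_⋆²σT_⋆⁴ = 4π(6.96×10⁸)² × 5.67×10⁻⁸ × (5070)⁴ = 2.28×10²⁶ W.
S = L/(4πd²) = 287 W m⁻².
Energy balance: absorbed = emitted ⇒ πR²·S(1−A) = 4πR²·σT_eq⁴, so T_eq⁴ = S(1−A)/(4σ).
T_eq = [287 × 0.54 / (4 × 5.67×10⁻⁸)]^(1/4) = (6.84×10⁸)^(1/4) = 162 K.

T_eq ≈ 162 K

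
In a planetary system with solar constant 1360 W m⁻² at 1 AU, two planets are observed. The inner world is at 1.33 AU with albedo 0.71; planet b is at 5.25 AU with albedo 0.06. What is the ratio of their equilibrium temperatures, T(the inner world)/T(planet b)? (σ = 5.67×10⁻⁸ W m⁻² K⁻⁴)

T₁/T₂ ≈ 1.481

T_eq = [S₀(1−A)/(4σd²)]^(1/4), so T ∝ (1−A)^(1/4) / √d.
T₁ = [1360×0.29/(4×5.67×10⁻⁸×1.33²)]^(1/4) = 177.07 K.
T₂ = [1360×0.94/(4×5.67×10⁻⁸×5.25²)]^(1/4) = 119.58 K.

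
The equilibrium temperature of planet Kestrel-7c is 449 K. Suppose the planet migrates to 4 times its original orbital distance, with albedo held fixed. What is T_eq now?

T_eq ∝ L^(1/4) · d^(−1/2).
T′ = 449 / 4^(1/2) = 224 K.

T_eq ≈ 224 K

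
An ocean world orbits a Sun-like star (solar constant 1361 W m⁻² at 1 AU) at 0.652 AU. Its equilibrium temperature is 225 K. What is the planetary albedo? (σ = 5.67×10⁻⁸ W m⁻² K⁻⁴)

Flux at 0.652 AU: S = 1361/0.652² = 3200 W m⁻².
From T_eq⁴ = S(1−A)/(4σ): 1−A = 4σT_eq⁴/S.
1−A = 4 × 5.67×10⁻⁸ × (225)⁴ / 3200 = 0.182.

A ≈ 0.82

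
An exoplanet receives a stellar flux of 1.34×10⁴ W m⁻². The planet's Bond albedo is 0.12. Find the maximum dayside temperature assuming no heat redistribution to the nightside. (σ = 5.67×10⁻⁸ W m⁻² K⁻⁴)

T_ss ≈ 675 K

With no redistribution each surface element balances locally: S(1−A) = σT⁴.
T = [1.34×10⁴ × 0.88 / 5.67×10⁻⁸]^(1/4) = (2.08×10¹¹)^(1/4) = 675 K.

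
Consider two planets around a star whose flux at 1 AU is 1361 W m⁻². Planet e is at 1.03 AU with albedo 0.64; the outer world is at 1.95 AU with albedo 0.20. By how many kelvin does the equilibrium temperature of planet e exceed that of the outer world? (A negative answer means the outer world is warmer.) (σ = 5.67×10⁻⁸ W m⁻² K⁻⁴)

ΔT ≈ 23.9 K

T_eq = [S₀(1−A)/(4σd²)]^(1/4), so T ∝ (1−A)^(1/4) / √d.
T₁ = [1361×0.36/(4×5.67×10⁻⁸×1.03²)]^(1/4) = 212.43 K.
T₂ = [1361×0.80/(4×5.67×10⁻⁸×1.95²)]^(1/4) = 188.50 K.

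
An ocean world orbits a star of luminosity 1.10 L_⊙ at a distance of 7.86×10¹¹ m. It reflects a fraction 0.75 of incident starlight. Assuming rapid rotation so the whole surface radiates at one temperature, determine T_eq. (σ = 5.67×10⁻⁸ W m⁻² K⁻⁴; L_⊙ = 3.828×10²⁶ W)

T_eq ≈ 87.9 K

L = 1.10 × 3.828×10²⁶ = 4.21×10²⁶ W.
Flux: S = L/(4πd²) = 4.21×10²⁶/(4π×(7.86×10¹¹)²) = 54.2 W m⁻².
Energy balance: absorbed = emitted ⇒ πR²·S(1−A) = 4πR²·σT_eq⁴, so T_eq⁴ = S(1−A)/(4σ).
T_eq = [54.2 × 0.25 / (4 × 5.67×10⁻⁸)]^(1/4) = (5.98×10⁷)^(1/4) = 87.9 K.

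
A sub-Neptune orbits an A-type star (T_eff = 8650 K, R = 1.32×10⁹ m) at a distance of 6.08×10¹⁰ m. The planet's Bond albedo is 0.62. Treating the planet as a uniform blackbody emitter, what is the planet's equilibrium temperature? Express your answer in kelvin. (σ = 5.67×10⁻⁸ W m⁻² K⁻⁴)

L = 4πR_⋆²σT_⋆⁴ = 4π(1.32×10⁹)² × 5.67×10⁻⁸ × (8650)⁴ = 6.95×10²⁷ W.
S = L/(4πd²) = 1.50×10⁵ W m⁻².
Energy balance: absorbed = emitted ⇒ πR²·S(1−A) = 4πR²·σT_eq⁴, so T_eq⁴ = S(1−A)/(4σ).
T_eq = [1.50×10⁵ × 0.38 / (4 × 5.67×10⁻⁸)]^(1/4) = (2.51×10¹¹)^(1/4) = 708 K.

T_eq ≈ 708 K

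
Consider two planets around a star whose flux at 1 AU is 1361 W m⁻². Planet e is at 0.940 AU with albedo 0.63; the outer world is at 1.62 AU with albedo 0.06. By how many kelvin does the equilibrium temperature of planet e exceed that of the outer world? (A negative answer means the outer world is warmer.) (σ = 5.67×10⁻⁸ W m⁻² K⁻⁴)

T_eq = [S₀(1−A)/(4σd²)]^(1/4), so T ∝ (1−A)^(1/4) / √d.
T₁ = [1361×0.37/(4×5.67×10⁻⁸×0.940²)]^(1/4) = 223.89 K.
T₂ = [1361×0.94/(4×5.67×10⁻⁸×1.62²)]^(1/4) = 215.32 K.

ΔT ≈ 8.6 K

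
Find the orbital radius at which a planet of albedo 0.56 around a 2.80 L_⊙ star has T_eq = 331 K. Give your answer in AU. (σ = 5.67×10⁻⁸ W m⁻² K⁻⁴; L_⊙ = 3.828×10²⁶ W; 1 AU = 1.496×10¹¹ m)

d ≈ 0.785 AU

L = 2.80 × 3.828×10²⁶ = 1.07×10²⁷ W.
From T_eq⁴ = L(1−A)/(16πσd²): d = √[L(1−A)/(16πσT_eq⁴)].
d = √[1.07×10²⁷ × 0.44 / (16π × 5.67×10⁻⁸ × (331)⁴)] = 1.17×10¹¹ m = 0.785 AU.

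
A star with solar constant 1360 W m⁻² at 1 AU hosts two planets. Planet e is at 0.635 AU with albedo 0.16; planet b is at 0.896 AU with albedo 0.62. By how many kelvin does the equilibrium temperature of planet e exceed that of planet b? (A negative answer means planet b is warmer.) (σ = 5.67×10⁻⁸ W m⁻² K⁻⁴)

T_eq = [S₀(1−A)/(4σd²)]^(1/4), so T ∝ (1−A)^(1/4) / √d.
T₁ = [1360×0.84/(4×5.67×10⁻⁸×0.635²)]^(1/4) = 334.32 K.
T₂ = [1360×0.38/(4×5.67×10⁻⁸×0.896²)]^(1/4) = 230.82 K.

ΔT ≈ 103.5 K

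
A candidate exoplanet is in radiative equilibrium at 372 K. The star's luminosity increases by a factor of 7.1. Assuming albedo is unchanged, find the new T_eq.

T_eq ≈ 607 K

T_eq ∝ L^(1/4) · d^(−1/2).
T′ = 372 × 7.1^(1/4) = 607 K.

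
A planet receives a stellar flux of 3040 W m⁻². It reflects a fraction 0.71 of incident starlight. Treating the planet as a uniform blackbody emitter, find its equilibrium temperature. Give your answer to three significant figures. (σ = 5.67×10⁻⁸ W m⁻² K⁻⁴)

T_eq ≈ 250 K

Energy balance: absorbed = emitted ⇒ πR²·S(1−A) = 4πR²·σT_eq⁴, so T_eq⁴ = S(1−A)/(4σ).
T_eq = [3040 × 0.29 / (4 × 5.67×10⁻⁸)]^(1/4) = (3.89×10⁹)^(1/4) = 250 K.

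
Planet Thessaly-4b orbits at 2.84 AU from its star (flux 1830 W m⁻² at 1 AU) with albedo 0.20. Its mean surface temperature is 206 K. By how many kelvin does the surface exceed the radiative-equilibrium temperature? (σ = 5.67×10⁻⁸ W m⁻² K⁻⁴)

ΔT ≈ 37.8 K

S = 1830/2.84² = 226.9 W m⁻².
T_eq = [S(1−A)/(4σ)]^(1/4) = [226.9×0.80/(4×5.67×10⁻⁸)]^(1/4) = 168.2 K.
ΔT = T_surf − T_eq = 206 − 168.2.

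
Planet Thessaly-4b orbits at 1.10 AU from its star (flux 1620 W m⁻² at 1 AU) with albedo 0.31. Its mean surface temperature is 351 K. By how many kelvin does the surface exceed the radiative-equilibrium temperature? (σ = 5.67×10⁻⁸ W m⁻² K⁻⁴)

ΔT ≈ 98.4 K

S = 1620/1.10² = 1339 W m⁻².
T_eq = [S(1−A)/(4σ)]^(1/4) = [1339×0.69/(4×5.67×10⁻⁸)]^(1/4) = 252.6 K.
ΔT = T_surf − T_eq = 351 − 252.6.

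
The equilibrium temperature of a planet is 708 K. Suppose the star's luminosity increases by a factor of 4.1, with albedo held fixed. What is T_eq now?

T_eq ∝ L^(1/4) · d^(−1/2).
T′ = 708 × 4.1^(1/4) = 1010 K.

T_eq ≈ 1010 K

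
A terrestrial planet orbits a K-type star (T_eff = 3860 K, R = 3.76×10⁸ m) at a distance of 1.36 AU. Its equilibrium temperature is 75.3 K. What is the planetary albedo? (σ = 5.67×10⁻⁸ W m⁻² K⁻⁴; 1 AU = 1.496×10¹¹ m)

A ≈ 0.83

d = 1.36 AU = 2.03×10¹¹ m.
L = 4πR_⋆²σT_⋆⁴ = 4π(3.76×10⁸)² × 5.67×10⁻⁸ × (3860)⁴ = 2.24×10²⁵ W.
S = L/(4πd²) = 43.0 W m⁻².
From T_eq⁴ = S(1−A)/(4σ): 1−A = 4σT_eq⁴/S.
1−A = 4 × 5.67×10⁻⁸ × (75.3)⁴ / 43.0 = 0.170.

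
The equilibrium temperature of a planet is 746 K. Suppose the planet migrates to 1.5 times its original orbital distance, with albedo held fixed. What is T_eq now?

T_eq ∝ L^(1/4) · d^(−1/2).
T′ = 746 / 1.5^(1/2) = 609 K.

T_eq ≈ 609 K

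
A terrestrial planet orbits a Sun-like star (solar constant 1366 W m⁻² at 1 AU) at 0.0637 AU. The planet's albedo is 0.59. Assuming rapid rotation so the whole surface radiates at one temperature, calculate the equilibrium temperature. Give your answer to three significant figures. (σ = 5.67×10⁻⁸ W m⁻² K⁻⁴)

T_eq ≈ 883 K

Flux at 0.0637 AU: S = 1366/0.0637² = 3.37×10⁵ W m⁻².
Energy balance: absorbed = emitted ⇒ πR²·S(1−A) = 4πR²·σT_eq⁴, so T_eq⁴ = S(1−A)/(4σ).
T_eq = [3.37×10⁵ × 0.41 / (4 × 5.67×10⁻⁸)]^(1/4) = (6.09×10¹¹)^(1/4) = 883 K.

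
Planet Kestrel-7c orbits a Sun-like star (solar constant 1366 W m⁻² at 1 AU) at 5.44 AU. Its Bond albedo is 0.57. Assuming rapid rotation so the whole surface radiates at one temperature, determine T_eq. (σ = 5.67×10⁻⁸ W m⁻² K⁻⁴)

T_eq ≈ 96.7 K

Flux at 5.44 AU: S = 1366/5.44² = 46.2 W m⁻².
Energy balance: absorbed = emitted ⇒ πR²·S(1−A) = 4πR²·σT_eq⁴, so T_eq⁴ = S(1−A)/(4σ).
T_eq = [46.2 × 0.43 / (4 × 5.67×10⁻⁸)]^(1/4) = (8.75×10⁷)^(1/4) = 96.7 K.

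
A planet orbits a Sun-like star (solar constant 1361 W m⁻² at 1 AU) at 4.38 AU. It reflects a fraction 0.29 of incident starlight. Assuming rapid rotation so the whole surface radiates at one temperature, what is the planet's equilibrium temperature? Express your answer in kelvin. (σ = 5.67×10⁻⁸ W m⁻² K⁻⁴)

Flux at 4.38 AU: S = 1361/4.38² = 70.9 W m⁻².
Energy balance: absorbed = emitted ⇒ πR²·S(1−A) = 4πR²·σT_eq⁴, so T_eq⁴ = S(1−A)/(4σ).
T_eq = [70.9 × 0.71 / (4 × 5.67×10⁻⁸)]^(1/4) = (2.22×10⁸)^(1/4) = 122 K.

T_eq ≈ 122 K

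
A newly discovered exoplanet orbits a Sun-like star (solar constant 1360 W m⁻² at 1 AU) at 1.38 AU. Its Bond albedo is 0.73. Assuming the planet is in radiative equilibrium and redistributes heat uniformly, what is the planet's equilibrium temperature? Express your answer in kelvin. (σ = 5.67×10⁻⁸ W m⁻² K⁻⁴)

Flux at 1.38 AU: S = 1360/1.38² = 714 W m⁻².
Energy balance: absorbed = emitted ⇒ πR²·S(1−A) = 4πR²·σT_eq⁴, so T_eq⁴ = S(1−A)/(4σ).
T_eq = [714 × 0.27 / (4 × 5.67×10⁻⁸)]^(1/4) = (8.50×10⁸)^(1/4) = 171 K.

T_eq ≈ 171 K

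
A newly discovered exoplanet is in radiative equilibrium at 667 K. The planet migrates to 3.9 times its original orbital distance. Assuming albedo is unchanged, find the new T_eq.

T_eq ∝ L^(1/4) · d^(−1/2).
T′ = 667 / 3.9^(1/2) = 338 K.

T_eq ≈ 338 K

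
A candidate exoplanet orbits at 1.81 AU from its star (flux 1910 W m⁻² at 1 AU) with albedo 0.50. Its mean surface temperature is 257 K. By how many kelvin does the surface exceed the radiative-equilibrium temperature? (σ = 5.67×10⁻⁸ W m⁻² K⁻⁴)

S = 1910/1.81² = 583.0 W m⁻².
T_eq = [S(1−A)/(4σ)]^(1/4) = [583.0×0.50/(4×5.67×10⁻⁸)]^(1/4) = 189.3 K.
ΔT = T_surf − T_eq = 257 − 189.3.

ΔT ≈ 67.7 K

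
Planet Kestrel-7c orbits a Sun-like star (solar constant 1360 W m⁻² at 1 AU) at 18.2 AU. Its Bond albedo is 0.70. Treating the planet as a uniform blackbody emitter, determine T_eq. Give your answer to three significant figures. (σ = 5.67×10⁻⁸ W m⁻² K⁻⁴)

T_eq ≈ 48.3 K

Flux at 18.2 AU: S = 1360/18.2² = 4.11 W m⁻².
Energy balance: absorbed = emitted ⇒ πR²·S(1−A) = 4πR²·σT_eq⁴, so T_eq⁴ = S(1−A)/(4σ).
T_eq = [4.11 × 0.30 / (4 × 5.67×10⁻⁸)]^(1/4) = (5.43×10⁶)^(1/4) = 48.3 K.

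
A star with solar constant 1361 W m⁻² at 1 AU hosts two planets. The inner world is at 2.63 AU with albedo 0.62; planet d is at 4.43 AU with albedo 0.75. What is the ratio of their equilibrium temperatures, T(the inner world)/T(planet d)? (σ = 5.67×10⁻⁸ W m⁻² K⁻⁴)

T_eq = [S₀(1−A)/(4σd²)]^(1/4), so T ∝ (1−A)^(1/4) / √d.
T₁ = [1361×0.38/(4×5.67×10⁻⁸×2.63²)]^(1/4) = 134.75 K.
T₂ = [1361×0.25/(4×5.67×10⁻⁸×4.43²)]^(1/4) = 93.51 K.

T₁/T₂ ≈ 1.441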